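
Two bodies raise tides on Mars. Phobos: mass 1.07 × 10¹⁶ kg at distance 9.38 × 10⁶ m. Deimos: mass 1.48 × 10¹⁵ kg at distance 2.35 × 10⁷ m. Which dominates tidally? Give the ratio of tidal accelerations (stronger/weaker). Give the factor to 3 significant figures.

Phobos, by a factor of ≈ 114

Tidal acceleration ∝ M/d³, so compare M/d³ for each.
Phobos: (1.07 × 10¹⁶) / (9.38 × 10⁶)³ = 1.297 × 10⁻⁵
Deimos: (1.48 × 10¹⁵) / (2.35 × 10⁷)³ = 1.140 × 10⁻⁷
Ratio (larger/smaller) = 114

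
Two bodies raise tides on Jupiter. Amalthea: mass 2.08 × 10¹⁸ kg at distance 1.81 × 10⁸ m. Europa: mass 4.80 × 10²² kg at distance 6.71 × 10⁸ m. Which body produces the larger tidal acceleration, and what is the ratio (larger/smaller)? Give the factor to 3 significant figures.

The tide-raising term goes as M/d³ (the gradient of a 1/d² field).
Amalthea: (2.08 × 10¹⁸) / (1.81 × 10⁸)³ = 3.508 × 10⁻⁷
Europa: (4.80 × 10²²) / (6.71 × 10⁸)³ = 1.589 × 10⁻⁴
Ratio (larger/smaller) = 453

Europa, by a factor of ≈ 453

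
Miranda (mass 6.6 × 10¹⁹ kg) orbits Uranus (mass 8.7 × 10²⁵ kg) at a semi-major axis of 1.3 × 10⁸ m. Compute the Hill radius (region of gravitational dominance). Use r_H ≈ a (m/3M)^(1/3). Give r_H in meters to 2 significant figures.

8.2 × 10⁵ m

r_H ≈ a (m/3M)^(1/3)
    = (1.3 × 10⁸) × (6.6 × 10¹⁹ / (3 × 8.7 × 10²⁵))^(1/3)
    = 8.2 × 10⁵ m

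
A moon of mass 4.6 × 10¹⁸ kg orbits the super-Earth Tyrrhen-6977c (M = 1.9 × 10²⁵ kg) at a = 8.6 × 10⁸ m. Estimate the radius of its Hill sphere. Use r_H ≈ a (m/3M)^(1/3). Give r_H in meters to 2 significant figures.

r_H ≈ a (m/3M)^(1/3)
    = (8.6 × 10⁸) × (4.6 × 10¹⁸ / (3 × 1.9 × 10²⁵))^(1/3)
    = 3.7 × 10⁶ m

3.7 × 10⁶ m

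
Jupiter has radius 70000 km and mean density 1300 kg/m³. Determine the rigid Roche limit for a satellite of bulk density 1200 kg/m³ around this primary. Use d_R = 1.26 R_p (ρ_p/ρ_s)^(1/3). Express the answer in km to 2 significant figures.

91000 km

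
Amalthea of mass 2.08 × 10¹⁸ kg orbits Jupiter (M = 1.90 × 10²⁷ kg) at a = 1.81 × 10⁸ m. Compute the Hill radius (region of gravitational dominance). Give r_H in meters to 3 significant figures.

r_H ≈ a (m/3M)^(1/3)
    = (1.81 × 10⁸) × (2.08 × 10¹⁸ / (3 × 1.90 × 10²⁷))^(1/3)
    = 1.29 × 10⁵ m

1.29 × 10⁵ m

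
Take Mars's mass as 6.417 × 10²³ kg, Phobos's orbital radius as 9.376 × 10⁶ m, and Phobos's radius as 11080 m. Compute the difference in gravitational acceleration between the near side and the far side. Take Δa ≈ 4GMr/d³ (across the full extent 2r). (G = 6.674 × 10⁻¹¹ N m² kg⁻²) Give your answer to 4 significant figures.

2.303 × 10⁻³ m/s²

Δg = 4GMr/d³
   = 4 × (6.674 × 10⁻¹¹) × (6.417 × 10²³) × (11080) / (9.376 × 10⁶)³
   = 2.303 × 10⁻³ m/s²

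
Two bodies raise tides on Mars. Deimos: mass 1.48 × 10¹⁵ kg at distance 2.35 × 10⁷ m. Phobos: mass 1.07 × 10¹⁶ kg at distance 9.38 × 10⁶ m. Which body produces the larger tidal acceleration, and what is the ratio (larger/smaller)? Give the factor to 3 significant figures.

Compare M/d³ for the two perturbers:
Deimos: (1.48 × 10¹⁵) / (2.35 × 10⁷)³ = 1.140 × 10⁻⁷
Phobos: (1.07 × 10¹⁶) / (9.38 × 10⁶)³ = 1.297 × 10⁻⁵
Ratio (larger/smaller) = 114

Phobos, by a factor of ≈ 114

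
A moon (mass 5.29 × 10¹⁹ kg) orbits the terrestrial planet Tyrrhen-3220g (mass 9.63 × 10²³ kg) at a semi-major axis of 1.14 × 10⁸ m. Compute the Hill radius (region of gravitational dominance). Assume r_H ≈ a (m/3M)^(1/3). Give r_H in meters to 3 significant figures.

r_H ≈ a (m/3M)^(1/3)
    = (1.14 × 10⁸) × (5.29 × 10¹⁹ / (3 × 9.63 × 10²³))^(1/3)
    = 3.00 × 10⁶ m

3.00 × 10⁶ m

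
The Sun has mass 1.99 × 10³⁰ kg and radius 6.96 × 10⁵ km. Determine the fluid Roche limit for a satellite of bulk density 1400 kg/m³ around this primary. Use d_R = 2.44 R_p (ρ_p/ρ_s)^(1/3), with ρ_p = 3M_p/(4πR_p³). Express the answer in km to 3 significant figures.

ρ_p = 3M_p/(4πR_p³) = 3 × (1.99 × 10³⁰) / (4π × (6.96 × 10⁸ m)³) = 1410 kg/m³
d_R = 2.44 × 6.96 × 10⁵ km × (1410/1400)^(1/3)
    = 1.70 × 10⁶ km

1.70 × 10⁶ km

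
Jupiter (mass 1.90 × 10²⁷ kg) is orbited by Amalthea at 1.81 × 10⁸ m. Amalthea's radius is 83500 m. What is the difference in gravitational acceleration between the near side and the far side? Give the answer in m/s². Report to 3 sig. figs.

7.14 × 10⁻³ m/s²

Δg = 4GMr/d³
   = 4 × (6.674 × 10⁻¹¹) × (1.90 × 10²⁷) × (83500) / (1.81 × 10⁸)³
   = 7.14 × 10⁻³ m/s²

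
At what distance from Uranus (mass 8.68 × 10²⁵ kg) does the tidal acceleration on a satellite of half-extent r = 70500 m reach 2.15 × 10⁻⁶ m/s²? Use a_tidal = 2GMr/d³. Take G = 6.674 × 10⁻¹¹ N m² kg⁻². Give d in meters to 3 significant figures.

7.24 × 10⁸ m

2GMr/d³ = a_tidal  ⇒  d = (2GMr / a_tidal)^(1/3)
d = (2 × 6.674×10⁻¹¹ × (8.68 × 10²⁵) × (70500) / (2.15 × 10⁻⁶))^(1/3)
  = 7.24 × 10⁸ m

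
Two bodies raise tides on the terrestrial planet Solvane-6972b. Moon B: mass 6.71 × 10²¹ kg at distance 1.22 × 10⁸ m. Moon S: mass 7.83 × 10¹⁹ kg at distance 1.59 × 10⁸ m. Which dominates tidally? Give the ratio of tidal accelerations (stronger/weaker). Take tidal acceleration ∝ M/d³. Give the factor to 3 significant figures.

Tidal acceleration ∝ M/d³, so compare M/d³ for each.
Moon B: (6.71 × 10²¹) / (1.22 × 10⁸)³ = 3.695 × 10⁻³
Moon S: (7.83 × 10¹⁹) / (1.59 × 10⁸)³ = 1.948 × 10⁻⁵
Ratio (larger/smaller) = 190

Moon B, by a factor of ≈ 190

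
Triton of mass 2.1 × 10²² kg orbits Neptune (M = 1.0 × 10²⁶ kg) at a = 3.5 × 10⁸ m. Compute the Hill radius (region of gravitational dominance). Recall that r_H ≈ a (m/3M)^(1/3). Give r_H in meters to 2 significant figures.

r_H ≈ a (m/3M)^(1/3)
    = (3.5 × 10⁸) × (2.1 × 10²² / (3 × 1.0 × 10²⁶))^(1/3)
    = 1.4 × 10⁷ m

1.4 × 10⁷ m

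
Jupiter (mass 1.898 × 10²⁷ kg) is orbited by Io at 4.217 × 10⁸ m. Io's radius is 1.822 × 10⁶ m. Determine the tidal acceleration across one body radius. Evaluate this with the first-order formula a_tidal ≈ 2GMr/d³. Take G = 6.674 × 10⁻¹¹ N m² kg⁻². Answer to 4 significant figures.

6.155 × 10⁻³ m/s²

Δg = 2GMr/d³
   = 2 × (6.674 × 10⁻¹¹) × (1.898 × 10²⁷) × (1.822 × 10⁶) / (4.217 × 10⁸)³
   = 6.155 × 10⁻³ m/s²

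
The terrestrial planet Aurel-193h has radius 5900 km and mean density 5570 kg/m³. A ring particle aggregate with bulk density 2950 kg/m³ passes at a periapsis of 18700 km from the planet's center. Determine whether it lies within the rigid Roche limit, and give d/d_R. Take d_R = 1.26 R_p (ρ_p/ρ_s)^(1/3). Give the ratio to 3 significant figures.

d_R = 1.26 × (5900 km) × (5570/2950)^(1/3) = 9188 km
d/d_R = (18700) / (9188) = 2.04
Since d/d_R > 1, the body is outside the Roche limit.

outside; d/d_R ≈ 2.04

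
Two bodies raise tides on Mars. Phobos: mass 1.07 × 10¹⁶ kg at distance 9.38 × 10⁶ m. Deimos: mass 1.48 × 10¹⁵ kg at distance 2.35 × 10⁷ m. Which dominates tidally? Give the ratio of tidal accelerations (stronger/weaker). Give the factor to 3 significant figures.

Phobos, by a factor of ≈ 114

Tidal acceleration ∝ M/d³, so compare M/d³ for each.
Phobos: (1.07 × 10¹⁶) / (9.38 × 10⁶)³ = 1.297 × 10⁻⁵
Deimos: (1.48 × 10¹⁵) / (2.35 × 10⁷)³ = 1.140 × 10⁻⁷
Ratio (larger/smaller) = 114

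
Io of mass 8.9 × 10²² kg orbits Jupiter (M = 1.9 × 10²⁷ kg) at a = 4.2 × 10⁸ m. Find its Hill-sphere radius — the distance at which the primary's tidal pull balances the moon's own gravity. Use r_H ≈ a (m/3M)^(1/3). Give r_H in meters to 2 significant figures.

1.0 × 10⁷ m

r_H ≈ a (m/3M)^(1/3)
    = (4.2 × 10⁸) × (8.9 × 10²² / (3 × 1.9 × 10²⁷))^(1/3)
    = 1.0 × 10⁷ m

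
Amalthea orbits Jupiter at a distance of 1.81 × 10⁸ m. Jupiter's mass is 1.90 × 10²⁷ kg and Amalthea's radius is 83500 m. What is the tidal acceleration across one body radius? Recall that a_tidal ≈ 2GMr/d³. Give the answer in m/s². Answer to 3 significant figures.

3.57 × 10⁻³ m/s²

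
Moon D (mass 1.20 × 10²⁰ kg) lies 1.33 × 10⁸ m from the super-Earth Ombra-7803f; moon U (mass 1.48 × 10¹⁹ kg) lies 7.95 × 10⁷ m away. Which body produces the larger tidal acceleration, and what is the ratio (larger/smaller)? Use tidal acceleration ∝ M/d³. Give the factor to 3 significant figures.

The tide-raising term goes as M/d³ (the gradient of a 1/d² field).
Moon D: (1.20 × 10²⁰) / (1.33 × 10⁸)³ = 5.101 × 10⁻⁵
Moon U: (1.48 × 10¹⁹) / (7.95 × 10⁷)³ = 2.946 × 10⁻⁵
Ratio (larger/smaller) = 1.73

Moon D, by a factor of ≈ 1.73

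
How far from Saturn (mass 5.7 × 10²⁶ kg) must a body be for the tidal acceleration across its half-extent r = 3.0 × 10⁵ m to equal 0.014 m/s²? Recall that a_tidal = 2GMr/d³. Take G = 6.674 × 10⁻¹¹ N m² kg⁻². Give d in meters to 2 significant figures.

1.2 × 10⁸ m

2GMr/d³ = a_tidal  ⇒  d = (2GMr / a_tidal)^(1/3)
d = (2 × 6.674×10⁻¹¹ × (5.7 × 10²⁶) × (3.0 × 10⁵) / (0.014))^(1/3)
  = 1.2 × 10⁸ m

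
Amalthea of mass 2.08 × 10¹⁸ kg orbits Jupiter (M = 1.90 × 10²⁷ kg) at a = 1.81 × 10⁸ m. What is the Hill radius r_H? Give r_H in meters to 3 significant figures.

r_H ≈ a (m/3M)^(1/3)
    = (1.81 × 10⁸) × (2.08 × 10¹⁸ / (3 × 1.90 × 10²⁷))^(1/3)
    = 1.29 × 10⁵ m

1.29 × 10⁵ m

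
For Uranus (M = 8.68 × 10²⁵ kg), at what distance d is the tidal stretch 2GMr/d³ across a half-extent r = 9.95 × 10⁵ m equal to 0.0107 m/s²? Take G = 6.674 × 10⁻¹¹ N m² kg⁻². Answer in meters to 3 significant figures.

2GMr/d³ = a_tidal  ⇒  d = (2GMr / a_tidal)^(1/3)
d = (2 × 6.674×10⁻¹¹ × (8.68 × 10²⁵) × (9.95 × 10⁵) / (0.0107))^(1/3)
  = 1.03 × 10⁸ m

1.03 × 10⁸ m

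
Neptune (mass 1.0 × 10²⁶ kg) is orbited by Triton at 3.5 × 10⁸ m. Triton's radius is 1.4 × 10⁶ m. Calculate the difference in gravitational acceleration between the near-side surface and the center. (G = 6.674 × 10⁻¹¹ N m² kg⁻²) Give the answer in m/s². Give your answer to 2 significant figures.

a_tidal = 2GMr/d³
        = 2 × (6.674 × 10⁻¹¹) × (1.0 × 10²⁶) × (1.4 × 10⁶) / (3.5 × 10⁸)³
        = 4.4 × 10⁻⁴ m/s²

4.4 × 10⁻⁴ m/s²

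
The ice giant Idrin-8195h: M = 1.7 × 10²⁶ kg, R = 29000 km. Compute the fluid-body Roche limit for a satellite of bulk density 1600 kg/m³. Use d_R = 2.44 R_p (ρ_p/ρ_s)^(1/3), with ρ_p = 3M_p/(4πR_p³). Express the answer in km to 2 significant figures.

ρ_p = 3M_p/(4πR_p³) = 3 × (1.7 × 10²⁶) / (4π × (2.9 × 10⁷ m)³) = 1700 kg/m³
d_R = 2.44 × 29000 km × (1700/1600)^(1/3)
    = 72000 km

72000 km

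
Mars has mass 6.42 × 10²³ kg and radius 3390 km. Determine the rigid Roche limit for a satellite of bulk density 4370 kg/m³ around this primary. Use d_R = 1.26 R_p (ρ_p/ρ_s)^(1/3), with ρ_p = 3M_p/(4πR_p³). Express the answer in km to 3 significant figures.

4120 km

ρ_p = 3M_p/(4πR_p³) = 3 × (6.42 × 10²³) / (4π × (3.39 × 10⁶ m)³) = 3930 kg/m³
d_R = 1.26 × 3390 km × (3930/4370)^(1/3)
    = 4120 km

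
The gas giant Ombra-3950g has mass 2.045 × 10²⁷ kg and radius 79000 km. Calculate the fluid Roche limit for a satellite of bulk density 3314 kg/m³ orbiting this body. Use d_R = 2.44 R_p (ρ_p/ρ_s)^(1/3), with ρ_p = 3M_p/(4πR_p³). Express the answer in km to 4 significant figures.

1.289 × 10⁵ km

ρ_p = 3M_p/(4πR_p³) = 3 × (2.045 × 10²⁷) / (4π × (7.900 × 10⁷ m)³) = 990.2 kg/m³
d_R = 2.44 × 79000 km × (990.2/3314)^(1/3)
    = 1.289 × 10⁵ km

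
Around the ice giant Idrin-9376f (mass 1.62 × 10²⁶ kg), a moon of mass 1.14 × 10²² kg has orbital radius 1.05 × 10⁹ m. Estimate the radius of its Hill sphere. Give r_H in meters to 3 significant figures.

3.01 × 10⁷ m

r_H ≈ a (m/3M)^(1/3)
    = (1.05 × 10⁹) × (1.14 × 10²² / (3 × 1.62 × 10²⁶))^(1/3)
    = 3.01 × 10⁷ m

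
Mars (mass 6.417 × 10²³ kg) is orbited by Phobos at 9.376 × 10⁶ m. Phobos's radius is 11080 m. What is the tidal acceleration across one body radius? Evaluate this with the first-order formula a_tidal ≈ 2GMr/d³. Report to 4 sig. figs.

1.151 × 10⁻³ m/s²

The tidal stretch is the gradient of GM/d² times the body's extent r, hence the 1/d³ dependence.
Δa = 2GMr/d³
   = 2 × (6.674 × 10⁻¹¹) × (6.417 × 10²³) × (11080) / (9.376 × 10⁶)³
   = 1.151 × 10⁻³ m/s²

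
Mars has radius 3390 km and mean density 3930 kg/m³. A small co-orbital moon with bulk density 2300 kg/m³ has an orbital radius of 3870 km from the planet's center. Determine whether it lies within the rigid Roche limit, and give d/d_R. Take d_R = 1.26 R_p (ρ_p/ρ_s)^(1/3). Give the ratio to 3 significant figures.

inside; d/d_R ≈ 0.758

d_R = 1.26 × (3390 km) × (3930/2300)^(1/3) = 5107 km
d/d_R = (3870) / (5107) = 0.758
Since d/d_R < 1, the body is inside the Roche limit.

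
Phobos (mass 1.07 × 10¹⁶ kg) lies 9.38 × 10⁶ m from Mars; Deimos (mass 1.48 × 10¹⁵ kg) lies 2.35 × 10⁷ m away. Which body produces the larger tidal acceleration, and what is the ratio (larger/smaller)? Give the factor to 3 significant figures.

Tidal acceleration ∝ M/d³, so compare M/d³ for each.
Phobos: (1.07 × 10¹⁶) / (9.38 × 10⁶)³ = 1.297 × 10⁻⁵
Deimos: (1.48 × 10¹⁵) / (2.35 × 10⁷)³ = 1.140 × 10⁻⁷
Ratio (larger/smaller) = 114

Phobos, by a factor of ≈ 114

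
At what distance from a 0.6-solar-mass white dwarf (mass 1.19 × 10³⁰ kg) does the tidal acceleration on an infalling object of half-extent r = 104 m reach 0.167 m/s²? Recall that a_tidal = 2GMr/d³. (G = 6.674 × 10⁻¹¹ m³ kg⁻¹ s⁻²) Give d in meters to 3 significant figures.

4.62 × 10⁷ m

2GMr/d³ = a_tidal  ⇒  d = (2GMr / a_tidal)^(1/3)
d = (2 × 6.674×10⁻¹¹ × (1.19 × 10³⁰) × (104) / (0.167))^(1/3)
  = 4.62 × 10⁷ m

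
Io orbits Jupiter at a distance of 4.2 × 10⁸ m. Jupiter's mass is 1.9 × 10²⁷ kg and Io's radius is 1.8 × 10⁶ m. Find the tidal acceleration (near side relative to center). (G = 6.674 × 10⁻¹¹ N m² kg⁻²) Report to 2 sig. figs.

6.2 × 10⁻³ m/s²

Differencing GM/(d−r)² and GM/d² to first order in r/d gives 2GMr/d³.
Δa = 2GMr/d³
   = 2 × (6.674 × 10⁻¹¹) × (1.9 × 10²⁷) × (1.8 × 10⁶) / (4.2 × 10⁸)³
   = 6.2 × 10⁻³ m/s²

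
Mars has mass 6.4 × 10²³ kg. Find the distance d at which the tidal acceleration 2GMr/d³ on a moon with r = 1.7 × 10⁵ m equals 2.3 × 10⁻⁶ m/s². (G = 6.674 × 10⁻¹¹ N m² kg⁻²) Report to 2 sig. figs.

2GMr/d³ = a_tidal  ⇒  d = (2GMr / a_tidal)^(1/3)
d = (2 × 6.674×10⁻¹¹ × (6.4 × 10²³) × (1.7 × 10⁵) / (2.3 × 10⁻⁶))^(1/3)
  = 1.8 × 10⁸ m

1.8 × 10⁸ m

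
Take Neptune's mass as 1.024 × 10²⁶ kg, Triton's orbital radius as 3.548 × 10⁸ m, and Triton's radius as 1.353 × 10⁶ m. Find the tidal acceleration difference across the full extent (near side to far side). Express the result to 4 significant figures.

8.281 × 10⁻⁴ m/s²

Differencing GM/(d−r)² and GM/(d+r)² to first order in r/d gives 4GMr/d³.
Δg = 4GMr/d³
   = 4 × (6.674 × 10⁻¹¹) × (1.024 × 10²⁶) × (1.353 × 10⁶) / (3.548 × 10⁸)³
   = 8.281 × 10⁻⁴ m/s²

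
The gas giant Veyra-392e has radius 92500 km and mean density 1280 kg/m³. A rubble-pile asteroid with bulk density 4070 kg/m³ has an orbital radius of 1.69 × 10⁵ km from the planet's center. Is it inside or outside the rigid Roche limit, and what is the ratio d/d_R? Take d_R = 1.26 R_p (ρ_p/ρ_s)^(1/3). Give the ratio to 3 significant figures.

outside; d/d_R ≈ 2.13

d_R = 1.26 × (92500 km) × (1280/4070)^(1/3) = 79260 km
d/d_R = (1.69 × 10⁵) / (79260) = 2.13
Since d/d_R > 1, the body is outside the Roche limit.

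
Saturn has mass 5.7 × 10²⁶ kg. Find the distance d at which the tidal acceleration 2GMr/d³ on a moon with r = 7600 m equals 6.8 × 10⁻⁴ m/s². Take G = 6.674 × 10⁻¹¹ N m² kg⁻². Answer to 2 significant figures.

9.5 × 10⁷ m

2GMr/d³ = a_tidal  ⇒  d = (2GMr / a_tidal)^(1/3)
d = (2 × 6.674×10⁻¹¹ × (5.7 × 10²⁶) × (7600) / (6.8 × 10⁻⁴))^(1/3)
  = 9.5 × 10⁷ m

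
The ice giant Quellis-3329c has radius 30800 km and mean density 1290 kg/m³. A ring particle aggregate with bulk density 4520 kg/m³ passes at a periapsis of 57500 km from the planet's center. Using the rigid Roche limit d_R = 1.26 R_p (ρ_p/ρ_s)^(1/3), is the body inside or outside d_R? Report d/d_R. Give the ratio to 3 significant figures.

d_R = 1.26 × (30800 km) × (1290/4520)^(1/3) = 25550 km
d/d_R = (57500) / (25550) = 2.25
Since d/d_R > 1, the body is outside the Roche limit.

outside; d/d_R ≈ 2.25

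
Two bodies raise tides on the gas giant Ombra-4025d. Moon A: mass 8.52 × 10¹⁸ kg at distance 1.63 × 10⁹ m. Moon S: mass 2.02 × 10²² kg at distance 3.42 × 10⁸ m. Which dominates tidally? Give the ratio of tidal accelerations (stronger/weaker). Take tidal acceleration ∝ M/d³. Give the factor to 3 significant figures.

Compare M/d³ for the two perturbers:
Moon A: (8.52 × 10¹⁸) / (1.63 × 10⁹)³ = 1.967 × 10⁻⁹
Moon S: (2.02 × 10²²) / (3.42 × 10⁸)³ = 5.050 × 10⁻⁴
Ratio (larger/smaller) = 2.57 × 10⁵

Moon S, by a factor of ≈ 2.57 × 10⁵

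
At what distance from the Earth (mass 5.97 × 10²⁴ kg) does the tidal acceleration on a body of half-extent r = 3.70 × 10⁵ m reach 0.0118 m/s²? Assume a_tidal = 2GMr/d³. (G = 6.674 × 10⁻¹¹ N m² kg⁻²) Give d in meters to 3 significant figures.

2.92 × 10⁷ m

2GMr/d³ = a_tidal  ⇒  d = (2GMr / a_tidal)^(1/3)
d = (2 × 6.674×10⁻¹¹ × (5.97 × 10²⁴) × (3.70 × 10⁵) / (0.0118))^(1/3)
  = 2.92 × 10⁷ m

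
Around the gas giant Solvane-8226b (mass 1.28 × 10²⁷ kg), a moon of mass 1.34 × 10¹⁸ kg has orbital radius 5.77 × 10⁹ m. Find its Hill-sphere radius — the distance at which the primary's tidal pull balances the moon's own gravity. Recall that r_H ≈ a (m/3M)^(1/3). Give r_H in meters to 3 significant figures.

r_H ≈ a (m/3M)^(1/3)
    = (5.77 × 10⁹) × (1.34 × 10¹⁸ / (3 × 1.28 × 10²⁷))^(1/3)
    = 4.06 × 10⁶ m

4.06 × 10⁶ m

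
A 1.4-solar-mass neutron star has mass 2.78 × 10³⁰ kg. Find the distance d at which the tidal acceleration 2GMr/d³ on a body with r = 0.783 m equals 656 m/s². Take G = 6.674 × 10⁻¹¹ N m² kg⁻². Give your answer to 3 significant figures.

2GMr/d³ = a_tidal  ⇒  d = (2GMr / a_tidal)^(1/3)
d = (2 × 6.674×10⁻¹¹ × (2.78 × 10³⁰) × (0.783) / (656))^(1/3)
  = 7.62 × 10⁵ m

7.62 × 10⁵ m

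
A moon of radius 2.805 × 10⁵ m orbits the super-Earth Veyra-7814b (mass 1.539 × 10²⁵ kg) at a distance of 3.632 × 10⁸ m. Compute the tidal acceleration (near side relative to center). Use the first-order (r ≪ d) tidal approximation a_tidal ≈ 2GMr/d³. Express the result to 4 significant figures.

Δa = 2GMr/d³
   = 2 × (6.674 × 10⁻¹¹) × (1.539 × 10²⁵) × (2.805 × 10⁵) / (3.632 × 10⁸)³
   = 1.203 × 10⁻⁵ m/s²

1.203 × 10⁻⁵ m/s²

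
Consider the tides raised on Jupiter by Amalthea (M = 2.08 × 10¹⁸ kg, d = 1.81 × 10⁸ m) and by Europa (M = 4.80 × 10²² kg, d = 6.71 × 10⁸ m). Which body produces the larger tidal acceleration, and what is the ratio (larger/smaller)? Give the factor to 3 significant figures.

Europa, by a factor of ≈ 453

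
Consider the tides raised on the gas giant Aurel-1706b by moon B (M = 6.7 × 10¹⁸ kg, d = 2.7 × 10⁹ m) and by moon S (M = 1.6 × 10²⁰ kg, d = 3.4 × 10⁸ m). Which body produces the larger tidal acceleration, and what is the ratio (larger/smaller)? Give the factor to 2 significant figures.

Tidal acceleration ∝ M/d³, so compare M/d³ for each.
Moon B: (6.7 × 10¹⁸) / (2.7 × 10⁹)³ = 3.404 × 10⁻¹⁰
Moon S: (1.6 × 10²⁰) / (3.4 × 10⁸)³ = 4.071 × 10⁻⁶
Ratio (larger/smaller) = 12000

Moon S, by a factor of ≈ 12000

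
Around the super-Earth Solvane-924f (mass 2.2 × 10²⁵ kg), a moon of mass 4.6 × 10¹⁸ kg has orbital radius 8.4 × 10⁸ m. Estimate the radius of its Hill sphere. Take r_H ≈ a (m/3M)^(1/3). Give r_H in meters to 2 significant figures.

r_H ≈ a (m/3M)^(1/3)
    = (8.4 × 10⁸) × (4.6 × 10¹⁸ / (3 × 2.2 × 10²⁵))^(1/3)
    = 3.5 × 10⁶ m

3.5 × 10⁶ m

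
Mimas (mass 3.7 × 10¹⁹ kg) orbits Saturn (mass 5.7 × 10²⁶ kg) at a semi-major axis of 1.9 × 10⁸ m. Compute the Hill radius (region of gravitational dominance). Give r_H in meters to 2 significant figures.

r_H ≈ a (m/3M)^(1/3)
    = (1.9 × 10⁸) × (3.7 × 10¹⁹ / (3 × 5.7 × 10²⁶))^(1/3)
    = 5.3 × 10⁵ m

5.3 × 10⁵ m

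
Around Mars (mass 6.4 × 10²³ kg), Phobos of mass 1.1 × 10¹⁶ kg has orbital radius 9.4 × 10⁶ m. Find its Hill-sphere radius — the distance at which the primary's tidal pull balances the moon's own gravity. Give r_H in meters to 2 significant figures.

1.7 × 10⁴ m

r_H ≈ a (m/3M)^(1/3)
    = (9.4 × 10⁶) × (1.1 × 10¹⁶ / (3 × 6.4 × 10²³))^(1/3)
    = 1.7 × 10⁴ m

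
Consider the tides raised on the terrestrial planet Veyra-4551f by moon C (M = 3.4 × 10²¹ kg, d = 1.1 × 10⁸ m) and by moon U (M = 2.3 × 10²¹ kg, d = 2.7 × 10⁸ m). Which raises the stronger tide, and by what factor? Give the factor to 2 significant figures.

Moon C, by a factor of ≈ 22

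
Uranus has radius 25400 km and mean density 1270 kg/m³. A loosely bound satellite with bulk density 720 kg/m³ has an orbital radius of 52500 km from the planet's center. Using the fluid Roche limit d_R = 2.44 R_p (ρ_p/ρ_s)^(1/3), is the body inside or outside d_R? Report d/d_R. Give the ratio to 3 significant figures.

d_R = 2.44 × (25400 km) × (1270/720)^(1/3) = 74880 km
d/d_R = (52500) / (74880) = 0.701
Since d/d_R < 1, the body is inside the Roche limit.

inside; d/d_R ≈ 0.701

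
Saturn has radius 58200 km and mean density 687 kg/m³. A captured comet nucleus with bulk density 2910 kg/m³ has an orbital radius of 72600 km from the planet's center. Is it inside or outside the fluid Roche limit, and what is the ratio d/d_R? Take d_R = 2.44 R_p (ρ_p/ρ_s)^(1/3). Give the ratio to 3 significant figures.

inside; d/d_R ≈ 0.827

d_R = 2.44 × (58200 km) × (687/2910)^(1/3) = 87770 km
d/d_R = (72600) / (87770) = 0.827
Since d/d_R < 1, the body is inside the Roche limit.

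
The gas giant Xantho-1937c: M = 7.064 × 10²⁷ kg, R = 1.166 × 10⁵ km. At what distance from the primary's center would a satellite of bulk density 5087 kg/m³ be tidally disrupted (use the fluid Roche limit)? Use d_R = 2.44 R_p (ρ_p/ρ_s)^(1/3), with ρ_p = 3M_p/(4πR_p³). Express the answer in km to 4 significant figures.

1.689 × 10⁵ km

ρ_p = 3M_p/(4πR_p³) = 3 × (7.064 × 10²⁷) / (4π × (1.166 × 10⁸ m)³) = 1064 kg/m³
d_R = 2.44 × 1.166 × 10⁵ km × (1064/5087)^(1/3)
    = 1.689 × 10⁵ km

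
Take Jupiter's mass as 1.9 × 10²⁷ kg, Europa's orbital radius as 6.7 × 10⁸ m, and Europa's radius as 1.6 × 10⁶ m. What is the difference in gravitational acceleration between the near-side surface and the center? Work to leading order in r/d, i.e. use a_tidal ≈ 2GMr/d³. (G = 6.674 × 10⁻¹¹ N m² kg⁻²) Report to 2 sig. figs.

1.3 × 10⁻³ m/s²

Δa = 2GMr/d³
   = 2 × (6.674 × 10⁻¹¹) × (1.9 × 10²⁷) × (1.6 × 10⁶) / (6.7 × 10⁸)³
   = 1.3 × 10⁻³ m/s²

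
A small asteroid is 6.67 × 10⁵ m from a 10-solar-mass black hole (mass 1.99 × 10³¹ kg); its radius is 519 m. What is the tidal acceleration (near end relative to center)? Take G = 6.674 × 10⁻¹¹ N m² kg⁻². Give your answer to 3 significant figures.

4.65 × 10⁶ m/s²

Since r ≪ d, expand the inverse-square field across one radius to get the leading 2GMr/d³ term.
a_tidal = 2GMr/d³
        = 2 × (6.674 × 10⁻¹¹) × (1.99 × 10³¹) × (519) / (6.67 × 10⁵)³
        = 4.65 × 10⁶ m/s²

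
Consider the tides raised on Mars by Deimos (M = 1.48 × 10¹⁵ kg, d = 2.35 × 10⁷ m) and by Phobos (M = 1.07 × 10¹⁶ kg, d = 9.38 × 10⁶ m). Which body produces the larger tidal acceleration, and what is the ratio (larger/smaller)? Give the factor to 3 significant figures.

Phobos, by a factor of ≈ 114

Tidal stretch scales as M/d³; compute that for each body.
Deimos: (1.48 × 10¹⁵) / (2.35 × 10⁷)³ = 1.140 × 10⁻⁷
Phobos: (1.07 × 10¹⁶) / (9.38 × 10⁶)³ = 1.297 × 10⁻⁵
Ratio (larger/smaller) = 114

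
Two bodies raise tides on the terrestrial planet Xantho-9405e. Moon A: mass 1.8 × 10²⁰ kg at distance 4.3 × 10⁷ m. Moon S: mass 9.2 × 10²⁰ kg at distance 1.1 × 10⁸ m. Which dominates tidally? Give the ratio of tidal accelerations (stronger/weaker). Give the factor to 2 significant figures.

Moon A, by a factor of ≈ 3.3

Compare M/d³ for the two perturbers:
Moon A: (1.8 × 10²⁰) / (4.3 × 10⁷)³ = 2.264 × 10⁻³
Moon S: (9.2 × 10²⁰) / (1.1 × 10⁸)³ = 6.912 × 10⁻⁴
Ratio (larger/smaller) = 3.3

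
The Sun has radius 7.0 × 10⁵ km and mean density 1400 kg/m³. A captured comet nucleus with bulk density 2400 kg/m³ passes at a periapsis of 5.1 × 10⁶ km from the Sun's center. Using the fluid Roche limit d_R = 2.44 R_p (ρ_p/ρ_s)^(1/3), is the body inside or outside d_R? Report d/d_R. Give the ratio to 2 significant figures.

d_R = 2.44 × (7.0 × 10⁵ km) × (1400/2400)^(1/3) = 1.427 × 10⁶ km
d/d_R = (5.1 × 10⁶) / (1.427 × 10⁶) = 3.6
Since d/d_R > 1, the body is outside the Roche limit.

outside; d/d_R ≈ 3.6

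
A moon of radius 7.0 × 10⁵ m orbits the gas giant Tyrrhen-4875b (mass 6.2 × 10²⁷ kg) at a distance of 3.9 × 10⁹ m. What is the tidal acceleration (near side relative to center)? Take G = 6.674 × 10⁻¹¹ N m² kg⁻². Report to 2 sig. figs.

9.8 × 10⁻⁶ m/s²

Δa = 2GMr/d³
   = 2 × (6.674 × 10⁻¹¹) × (6.2 × 10²⁷) × (7.0 × 10⁵) / (3.9 × 10⁹)³
   = 9.8 × 10⁻⁶ m/s²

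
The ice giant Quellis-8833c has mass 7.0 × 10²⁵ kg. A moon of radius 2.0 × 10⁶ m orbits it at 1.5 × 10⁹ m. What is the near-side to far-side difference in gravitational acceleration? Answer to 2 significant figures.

Δa = 4GMr/d³
   = 4 × (6.674 × 10⁻¹¹) × (7.0 × 10²⁵) × (2.0 × 10⁶) / (1.5 × 10⁹)³
   = 1.1 × 10⁻⁵ m/s²

1.1 × 10⁻⁵ m/s²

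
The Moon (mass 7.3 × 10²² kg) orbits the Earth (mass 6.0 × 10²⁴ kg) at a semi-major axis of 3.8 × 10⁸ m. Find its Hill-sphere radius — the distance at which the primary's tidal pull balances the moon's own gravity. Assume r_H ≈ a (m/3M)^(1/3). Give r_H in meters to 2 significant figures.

6.1 × 10⁷ m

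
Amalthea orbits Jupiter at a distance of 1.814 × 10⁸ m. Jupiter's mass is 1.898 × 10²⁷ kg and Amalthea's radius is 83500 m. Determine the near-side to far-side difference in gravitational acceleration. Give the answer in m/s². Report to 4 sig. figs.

7.088 × 10⁻³ m/s²

Δa = 4GMr/d³
   = 4 × (6.674 × 10⁻¹¹) × (1.898 × 10²⁷) × (83500) / (1.814 × 10⁸)³
   = 7.088 × 10⁻³ m/s²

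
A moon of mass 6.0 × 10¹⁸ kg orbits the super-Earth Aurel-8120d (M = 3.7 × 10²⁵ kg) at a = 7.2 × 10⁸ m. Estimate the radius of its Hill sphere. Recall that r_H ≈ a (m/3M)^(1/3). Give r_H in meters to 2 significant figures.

2.7 × 10⁶ m

r_H ≈ a (m/3M)^(1/3)
    = (7.2 × 10⁸) × (6.0 × 10¹⁸ / (3 × 3.7 × 10²⁵))^(1/3)
    = 2.7 × 10⁶ m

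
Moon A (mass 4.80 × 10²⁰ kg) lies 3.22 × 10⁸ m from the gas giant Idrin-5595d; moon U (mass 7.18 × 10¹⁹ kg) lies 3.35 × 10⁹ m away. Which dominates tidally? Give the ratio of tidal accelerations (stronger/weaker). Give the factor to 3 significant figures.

The tide-raising term goes as M/d³ (the gradient of a 1/d² field).
Moon A: (4.80 × 10²⁰) / (3.22 × 10⁸)³ = 1.438 × 10⁻⁵
Moon U: (7.18 × 10¹⁹) / (3.35 × 10⁹)³ = 1.910 × 10⁻⁹
Ratio (larger/smaller) = 7530

Moon A, by a factor of ≈ 7530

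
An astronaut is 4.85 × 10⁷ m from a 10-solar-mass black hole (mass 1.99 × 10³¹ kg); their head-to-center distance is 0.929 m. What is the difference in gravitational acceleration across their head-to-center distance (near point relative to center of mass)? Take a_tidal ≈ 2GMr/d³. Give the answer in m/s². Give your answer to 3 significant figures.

Δg = 2GMr/d³
   = 2 × (6.674 × 10⁻¹¹) × (1.99 × 10³¹) × (0.929) / (4.85 × 10⁷)³
   = 2.16 × 10⁻² m/s²

2.16 × 10⁻² m/s²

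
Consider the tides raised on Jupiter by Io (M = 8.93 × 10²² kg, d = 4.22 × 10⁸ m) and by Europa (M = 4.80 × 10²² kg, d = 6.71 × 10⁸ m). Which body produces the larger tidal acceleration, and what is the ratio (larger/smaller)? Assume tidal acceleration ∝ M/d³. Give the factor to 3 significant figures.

Io, by a factor of ≈ 7.48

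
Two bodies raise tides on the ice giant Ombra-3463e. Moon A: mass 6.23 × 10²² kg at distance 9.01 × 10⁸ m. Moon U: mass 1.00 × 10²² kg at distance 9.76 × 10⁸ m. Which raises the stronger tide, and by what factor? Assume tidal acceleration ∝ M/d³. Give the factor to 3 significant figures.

Tidal acceleration ∝ M/d³, so compare M/d³ for each.
Moon A: (6.23 × 10²²) / (9.01 × 10⁸)³ = 8.518 × 10⁻⁵
Moon U: (1.00 × 10²²) / (9.76 × 10⁸)³ = 1.076 × 10⁻⁵
Ratio (larger/smaller) = 7.92

Moon A, by a factor of ≈ 7.92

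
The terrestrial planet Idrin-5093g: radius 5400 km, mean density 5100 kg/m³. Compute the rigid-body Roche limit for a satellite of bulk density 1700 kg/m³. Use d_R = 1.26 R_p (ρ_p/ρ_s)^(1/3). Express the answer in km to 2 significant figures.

d_R = 1.26 × 5400 km × (5100/1700)^(1/3)
    = 9800 km

9800 km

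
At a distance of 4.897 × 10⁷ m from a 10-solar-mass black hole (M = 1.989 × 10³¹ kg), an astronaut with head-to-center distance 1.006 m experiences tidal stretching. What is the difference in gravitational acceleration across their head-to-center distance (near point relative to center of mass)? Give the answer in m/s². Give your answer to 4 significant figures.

a_tidal = 2GMr/d³
        = 2 × (6.674 × 10⁻¹¹) × (1.989 × 10³¹) × (1.006) / (4.897 × 10⁷)³
        = 2.274 × 10⁻² m/s²

2.274 × 10⁻² m/s²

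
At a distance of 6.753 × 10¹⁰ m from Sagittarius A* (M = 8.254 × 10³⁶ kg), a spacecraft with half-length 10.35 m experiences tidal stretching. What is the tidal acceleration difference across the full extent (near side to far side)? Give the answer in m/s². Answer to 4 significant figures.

7.406 × 10⁻⁵ m/s²

Δg = 4GMr/d³
   = 4 × (6.674 × 10⁻¹¹) × (8.254 × 10³⁶) × (10.35) / (6.753 × 10¹⁰)³
   = 7.406 × 10⁻⁵ m/s²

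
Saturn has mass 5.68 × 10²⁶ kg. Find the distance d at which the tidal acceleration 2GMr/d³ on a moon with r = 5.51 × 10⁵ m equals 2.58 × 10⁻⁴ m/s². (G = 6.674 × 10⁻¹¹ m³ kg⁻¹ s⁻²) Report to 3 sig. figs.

5.45 × 10⁸ m

2GMr/d³ = a_tidal  ⇒  d = (2GMr / a_tidal)^(1/3)
d = (2 × 6.674×10⁻¹¹ × (5.68 × 10²⁶) × (5.51 × 10⁵) / (2.58 × 10⁻⁴))^(1/3)
  = 5.45 × 10⁸ m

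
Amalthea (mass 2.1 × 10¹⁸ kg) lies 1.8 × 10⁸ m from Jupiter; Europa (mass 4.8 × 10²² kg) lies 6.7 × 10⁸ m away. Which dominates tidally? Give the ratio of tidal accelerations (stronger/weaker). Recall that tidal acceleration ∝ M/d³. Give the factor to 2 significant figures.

Compare M/d³ for the two perturbers:
Amalthea: (2.1 × 10¹⁸) / (1.8 × 10⁸)³ = 3.601 × 10⁻⁷
Europa: (4.8 × 10²²) / (6.7 × 10⁸)³ = 1.596 × 10⁻⁴
Ratio (larger/smaller) = 440

Europa, by a factor of ≈ 440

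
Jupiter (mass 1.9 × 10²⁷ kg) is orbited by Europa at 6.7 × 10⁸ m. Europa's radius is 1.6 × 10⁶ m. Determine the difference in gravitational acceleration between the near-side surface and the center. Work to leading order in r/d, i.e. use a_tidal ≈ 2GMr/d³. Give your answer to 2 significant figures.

Δg = 2GMr/d³
   = 2 × (6.674 × 10⁻¹¹) × (1.9 × 10²⁷) × (1.6 × 10⁶) / (6.7 × 10⁸)³
   = 1.3 × 10⁻³ m/s²

1.3 × 10⁻³ m/s²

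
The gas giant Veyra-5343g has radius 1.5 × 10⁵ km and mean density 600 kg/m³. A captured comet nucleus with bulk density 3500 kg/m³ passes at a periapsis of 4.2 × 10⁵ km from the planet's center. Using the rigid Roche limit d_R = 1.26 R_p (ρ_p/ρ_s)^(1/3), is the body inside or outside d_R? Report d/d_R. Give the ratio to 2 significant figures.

d_R = 1.26 × (1.5 × 10⁵ km) × (600/3500)^(1/3) = 1.050 × 10⁵ km
d/d_R = (4.2 × 10⁵) / (1.050 × 10⁵) = 4.0
Since d/d_R > 1, the body is outside the Roche limit.

outside; d/d_R ≈ 4.0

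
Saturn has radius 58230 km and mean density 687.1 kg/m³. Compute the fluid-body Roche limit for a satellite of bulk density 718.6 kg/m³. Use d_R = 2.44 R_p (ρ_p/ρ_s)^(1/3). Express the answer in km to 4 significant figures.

1.400 × 10⁵ km

d_R = 2.44 × 58230 km × (687.1/718.6)^(1/3)
    = 1.400 × 10⁵ km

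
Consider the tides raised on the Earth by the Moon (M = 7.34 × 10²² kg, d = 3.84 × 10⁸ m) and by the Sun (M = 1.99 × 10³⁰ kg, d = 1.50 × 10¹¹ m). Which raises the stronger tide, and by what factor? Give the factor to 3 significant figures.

The Moon, by a factor of ≈ 2.20

The tide-raising term goes as M/d³ (the gradient of a 1/d² field).
The Moon: (7.34 × 10²²) / (3.84 × 10⁸)³ = 1.296 × 10⁻³
The Sun: (1.99 × 10³⁰) / (1.50 × 10¹¹)³ = 5.896 × 10⁻⁴
Ratio (larger/smaller) = 2.20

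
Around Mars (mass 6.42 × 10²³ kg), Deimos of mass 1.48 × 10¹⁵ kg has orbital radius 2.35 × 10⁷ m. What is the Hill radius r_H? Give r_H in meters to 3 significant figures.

2.15 × 10⁴ m

r_H ≈ a (m/3M)^(1/3)
    = (2.35 × 10⁷) × (1.48 × 10¹⁵ / (3 × 6.42 × 10²³))^(1/3)
    = 2.15 × 10⁴ m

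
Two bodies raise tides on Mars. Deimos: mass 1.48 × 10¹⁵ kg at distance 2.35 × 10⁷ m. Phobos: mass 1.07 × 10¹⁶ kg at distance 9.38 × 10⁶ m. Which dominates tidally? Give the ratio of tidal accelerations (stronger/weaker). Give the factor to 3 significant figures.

The tide-raising term goes as M/d³ (the gradient of a 1/d² field).
Deimos: (1.48 × 10¹⁵) / (2.35 × 10⁷)³ = 1.140 × 10⁻⁷
Phobos: (1.07 × 10¹⁶) / (9.38 × 10⁶)³ = 1.297 × 10⁻⁵
Ratio (larger/smaller) = 114

Phobos, by a factor of ≈ 114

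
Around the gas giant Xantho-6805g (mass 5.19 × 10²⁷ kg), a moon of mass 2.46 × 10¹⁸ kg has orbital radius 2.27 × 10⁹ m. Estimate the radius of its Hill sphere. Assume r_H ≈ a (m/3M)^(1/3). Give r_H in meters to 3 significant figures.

1.23 × 10⁶ m

r_H ≈ a (m/3M)^(1/3)
    = (2.27 × 10⁹) × (2.46 × 10¹⁸ / (3 × 5.19 × 10²⁷))^(1/3)
    = 1.23 × 10⁶ m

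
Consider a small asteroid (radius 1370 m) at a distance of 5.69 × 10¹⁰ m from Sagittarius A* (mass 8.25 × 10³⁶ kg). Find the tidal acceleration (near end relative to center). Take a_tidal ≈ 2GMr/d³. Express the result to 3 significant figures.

8.19 × 10⁻³ m/s²

Δa = 2GMr/d³
   = 2 × (6.674 × 10⁻¹¹) × (8.25 × 10³⁶) × (1370) / (5.69 × 10¹⁰)³
   = 8.19 × 10⁻³ m/s²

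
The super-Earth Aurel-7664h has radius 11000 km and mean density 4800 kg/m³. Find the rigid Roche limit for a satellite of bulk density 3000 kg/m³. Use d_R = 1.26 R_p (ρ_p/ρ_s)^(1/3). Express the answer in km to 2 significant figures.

d_R = 1.26 × 11000 km × (4800/3000)^(1/3)
    = 16000 km

16000 km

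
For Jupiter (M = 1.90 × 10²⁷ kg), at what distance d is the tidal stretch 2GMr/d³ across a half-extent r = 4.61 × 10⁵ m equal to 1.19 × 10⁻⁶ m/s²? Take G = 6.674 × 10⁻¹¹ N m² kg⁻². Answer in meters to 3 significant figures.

2GMr/d³ = a_tidal  ⇒  d = (2GMr / a_tidal)^(1/3)
d = (2 × 6.674×10⁻¹¹ × (1.90 × 10²⁷) × (4.61 × 10⁵) / (1.19 × 10⁻⁶))^(1/3)
  = 4.61 × 10⁹ m

4.61 × 10⁹ m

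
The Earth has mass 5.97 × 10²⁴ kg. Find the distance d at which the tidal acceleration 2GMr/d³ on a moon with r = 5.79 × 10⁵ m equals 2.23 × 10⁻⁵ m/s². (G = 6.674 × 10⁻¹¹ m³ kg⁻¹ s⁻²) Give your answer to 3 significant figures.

2GMr/d³ = a_tidal  ⇒  d = (2GMr / a_tidal)^(1/3)
d = (2 × 6.674×10⁻¹¹ × (5.97 × 10²⁴) × (5.79 × 10⁵) / (2.23 × 10⁻⁵))^(1/3)
  = 2.75 × 10⁸ m

2.75 × 10⁸ m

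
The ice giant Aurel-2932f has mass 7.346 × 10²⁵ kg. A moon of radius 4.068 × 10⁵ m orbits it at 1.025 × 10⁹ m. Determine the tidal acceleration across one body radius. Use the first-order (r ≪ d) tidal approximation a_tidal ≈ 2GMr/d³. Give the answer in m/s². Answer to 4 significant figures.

3.704 × 10⁻⁶ m/s²

Δa = 2GMr/d³
   = 2 × (6.674 × 10⁻¹¹) × (7.346 × 10²⁵) × (4.068 × 10⁵) / (1.025 × 10⁹)³
   = 3.704 × 10⁻⁶ m/s²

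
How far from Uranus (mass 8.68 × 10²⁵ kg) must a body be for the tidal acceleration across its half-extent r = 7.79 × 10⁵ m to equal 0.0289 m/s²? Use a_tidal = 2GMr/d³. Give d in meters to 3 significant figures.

2GMr/d³ = a_tidal  ⇒  d = (2GMr / a_tidal)^(1/3)
d = (2 × 6.674×10⁻¹¹ × (8.68 × 10²⁵) × (7.79 × 10⁵) / (0.0289))^(1/3)
  = 6.78 × 10⁷ m

6.78 × 10⁷ m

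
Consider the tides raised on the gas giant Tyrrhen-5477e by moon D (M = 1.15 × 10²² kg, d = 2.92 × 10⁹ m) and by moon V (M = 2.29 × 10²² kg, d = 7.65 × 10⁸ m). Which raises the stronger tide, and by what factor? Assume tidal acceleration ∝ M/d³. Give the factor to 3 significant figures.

Moon V, by a factor of ≈ 111

Tidal stretch scales as M/d³; compute that for each body.
Moon D: (1.15 × 10²²) / (2.92 × 10⁹)³ = 4.619 × 10⁻⁷
Moon V: (2.29 × 10²²) / (7.65 × 10⁸)³ = 5.115 × 10⁻⁵
Ratio (larger/smaller) = 111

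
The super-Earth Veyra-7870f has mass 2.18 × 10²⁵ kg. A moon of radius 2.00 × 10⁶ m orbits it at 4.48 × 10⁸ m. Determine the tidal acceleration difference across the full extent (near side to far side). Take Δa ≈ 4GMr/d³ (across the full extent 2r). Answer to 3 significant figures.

Differencing GM/(d−r)² and GM/(d+r)² to first order in r/d gives 4GMr/d³.
Δg = 4GMr/d³
   = 4 × (6.674 × 10⁻¹¹) × (2.18 × 10²⁵) × (2.00 × 10⁶) / (4.48 × 10⁸)³
   = 1.29 × 10⁻⁴ m/s²

1.29 × 10⁻⁴ m/s²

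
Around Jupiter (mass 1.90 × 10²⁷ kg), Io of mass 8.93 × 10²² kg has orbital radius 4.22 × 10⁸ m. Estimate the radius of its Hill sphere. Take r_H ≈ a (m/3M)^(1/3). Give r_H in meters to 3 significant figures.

1.06 × 10⁷ m

r_H ≈ a (m/3M)^(1/3)
    = (4.22 × 10⁸) × (8.93 × 10²² / (3 × 1.90 × 10²⁷))^(1/3)
    = 1.06 × 10⁷ m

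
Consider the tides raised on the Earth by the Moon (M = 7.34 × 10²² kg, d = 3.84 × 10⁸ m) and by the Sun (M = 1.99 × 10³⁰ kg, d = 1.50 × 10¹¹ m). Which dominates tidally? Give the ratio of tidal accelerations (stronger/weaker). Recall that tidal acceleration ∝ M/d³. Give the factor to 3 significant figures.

Tidal acceleration ∝ M/d³, so compare M/d³ for each.
The Moon: (7.34 × 10²²) / (3.84 × 10⁸)³ = 1.296 × 10⁻³
The Sun: (1.99 × 10³⁰) / (1.50 × 10¹¹)³ = 5.896 × 10⁻⁴
Ratio (larger/smaller) = 2.20

The Moon, by a factor of ≈ 2.20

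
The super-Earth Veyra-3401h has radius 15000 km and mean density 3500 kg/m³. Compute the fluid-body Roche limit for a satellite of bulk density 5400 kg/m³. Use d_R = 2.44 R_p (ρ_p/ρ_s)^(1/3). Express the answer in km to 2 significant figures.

32000 km

d_R = 2.44 × 15000 km × (3500/5400)^(1/3)
    = 32000 km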